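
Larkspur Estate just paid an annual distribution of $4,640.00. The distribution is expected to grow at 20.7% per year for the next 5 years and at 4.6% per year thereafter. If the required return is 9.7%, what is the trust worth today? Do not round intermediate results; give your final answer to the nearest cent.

$184640.74

D_1 = 5600.48000
D_2 = 6759.77936
D_3 = 8159.05369
D_4 = 9847.97780
D_5 = 11886.50921
Terminal value at year 5: TV = D_5×(1+g_2)/(r−g_2) = 12433.28863/0.051 = 243789.97312
P_0 = D_1/(1+r)^1 + D_2/(1+r)^2 + D_3/(1+r)^3 + D_4/(1+r)^4 + D_5/(1+r)^5 + TV/(1+r)^5
    = 5105.26892 + 5617.19196 + 6180.44731 + 6800.18222 + 7482.06011 + 153455.58586 = 184640.73638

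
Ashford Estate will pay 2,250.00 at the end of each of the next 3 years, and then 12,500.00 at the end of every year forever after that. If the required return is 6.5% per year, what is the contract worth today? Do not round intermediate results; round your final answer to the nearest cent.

PV of 3-year annuity: 2,250.00 × [1 − (1+0.065)^−3] / 0.065 = 5959.06990
Perpetuity value at year 3: 12,500.00 / 0.065 = 192307.69231
PV of perpetuity: 192307.69231 / (1+0.065)^3 = 159201.74842
Total PV = 5959.06990 + 159201.74842 = 165160.81832

165160.82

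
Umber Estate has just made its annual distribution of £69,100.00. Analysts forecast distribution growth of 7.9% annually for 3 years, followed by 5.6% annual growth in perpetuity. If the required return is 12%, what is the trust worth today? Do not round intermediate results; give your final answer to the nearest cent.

£1211954.54

D_1 = 74558.90000
D_2 = 80449.05310
D_3 = 86804.52829
Terminal value at year 3: TV = D_3×(1+g_2)/(r−g_2) = 91665.58188/0.064 = 1432274.71687
P_0 = D_1/(1+r)^1 + D_2/(1+r)^2 + D_3/(1+r)^3 + TV/(1+r)^3
    = 66570.44643 + 64133.49259 + 61785.74866 + 1019464.85291 = 1211954.54058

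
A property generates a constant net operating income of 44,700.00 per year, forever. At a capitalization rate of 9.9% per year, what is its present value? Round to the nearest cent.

451515.15

Level perpetuity: PV = C / r = 44,700.00 / 0.099 = 451,515.15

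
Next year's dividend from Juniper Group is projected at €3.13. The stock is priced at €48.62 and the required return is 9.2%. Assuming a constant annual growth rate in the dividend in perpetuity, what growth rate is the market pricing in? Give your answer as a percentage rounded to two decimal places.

P = D₁/(r−g) ⇒ g = r − D₁/P = 0.092 − €3.13/€48.62 = 0.027623

2.76%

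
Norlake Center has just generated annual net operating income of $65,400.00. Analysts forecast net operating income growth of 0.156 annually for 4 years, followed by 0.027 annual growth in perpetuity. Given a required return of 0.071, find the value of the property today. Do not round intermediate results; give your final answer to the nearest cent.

$2389691.10

D_1 = 75602.40000
D_2 = 87396.37440
D_3 = 101030.20881
D_4 = 116790.92138
Terminal value at year 4: TV = D_4×(1+g_2)/(r−g_2) = 119944.27626/0.044 = 2726006.27858
P_0 = D_1/(1+r)^1 + D_2/(1+r)^2 + D_3/(1+r)^3 + D_4/(1+r)^4 + TV/(1+r)^4
    = 70590.47619 + 76192.89494 + 82239.95009 + 88766.93026 + 2071900.84937 = 2389691.10084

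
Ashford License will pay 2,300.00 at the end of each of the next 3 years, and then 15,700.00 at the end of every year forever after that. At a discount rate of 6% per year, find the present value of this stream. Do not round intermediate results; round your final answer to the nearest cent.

PV of 3-year annuity: 2,300.00 × [1 − (1+0.06)^−3] / 0.06 = 6147.92748
Perpetuity value at year 3: 15,700.00 / 0.06 = 261666.66667
PV of perpetuity: 261666.66667 / (1+0.06)^3 = 219700.37906
Total PV = 6147.92748 + 219700.37906 = 225848.30654

225848.31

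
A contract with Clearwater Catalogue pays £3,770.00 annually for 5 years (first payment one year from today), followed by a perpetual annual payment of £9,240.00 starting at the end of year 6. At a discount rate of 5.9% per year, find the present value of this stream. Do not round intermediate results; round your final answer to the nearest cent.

£133505.72

PV of 5-year annuity: £3,770.00 × [1 − (1+0.059)^−5] / 0.059 = 15923.90661
Perpetuity value at year 5: £9,240.00 / 0.059 = 156610.16949
PV of perpetuity: 156610.16949 / (1+0.059)^5 = 117581.81482
Total PV = 15923.90661 + 117581.81482 = 133505.72143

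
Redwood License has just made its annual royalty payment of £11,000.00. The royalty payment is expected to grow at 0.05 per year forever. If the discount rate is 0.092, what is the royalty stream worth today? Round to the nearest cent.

D₁ = D₀ × (1 + g) = £11,000.00 × 1.05 = £11,550.0000
Growing perpetuity: P = D₁ / (r − g) = £11,550.0000 / (0.092 − 0.05) = £275,000.00

£275000.00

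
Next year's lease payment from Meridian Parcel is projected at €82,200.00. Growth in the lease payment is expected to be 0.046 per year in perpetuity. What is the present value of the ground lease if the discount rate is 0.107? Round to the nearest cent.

Growing perpetuity: P = D₁ / (r − g) = €82,200.0000 / (0.107 − 0.046) = €1,347,540.98

€1347540.98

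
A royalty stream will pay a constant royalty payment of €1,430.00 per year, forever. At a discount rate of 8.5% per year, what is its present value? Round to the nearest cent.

€16823.53

Level perpetuity: PV = C / r = €1,430.00 / 0.085 = €16,823.53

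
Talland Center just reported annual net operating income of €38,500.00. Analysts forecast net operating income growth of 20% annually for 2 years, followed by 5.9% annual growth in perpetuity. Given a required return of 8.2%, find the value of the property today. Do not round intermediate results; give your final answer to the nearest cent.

D_1 = 46200.00000
D_2 = 55440.00000
Terminal value at year 2: TV = D_2×(1+g_2)/(r−g_2) = 58710.96000/0.023 = 2552650.43478
P_0 = D_1/(1+r)^1 + D_2/(1+r)^2 + TV/(1+r)^2
    = 42698.70610 + 47355.31176 + 2180403.26736 = 2270457.28522

€2270457.29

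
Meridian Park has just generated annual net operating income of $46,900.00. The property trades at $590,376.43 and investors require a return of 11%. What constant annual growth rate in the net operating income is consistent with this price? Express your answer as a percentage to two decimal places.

P = D₀(1+g)/(r−g) ⇒ P(r−g) = D₀(1+g) ⇒ g(P+D₀) = P·r − D₀
g = (P·r − D₀)/(P + D₀) = ($590,376.43×0.11 − $46,900.00) / ($590,376.43 + $46,900.00) = 0.028310

2.83%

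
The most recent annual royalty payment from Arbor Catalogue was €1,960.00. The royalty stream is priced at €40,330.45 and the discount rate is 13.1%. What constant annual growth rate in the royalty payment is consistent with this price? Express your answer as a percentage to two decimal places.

7.86%

P = D₀(1+g)/(r−g) ⇒ P(r−g) = D₀(1+g) ⇒ g(P+D₀) = P·r − D₀
g = (P·r − D₀)/(P + D₀) = (€40,330.45×0.131 − €1,960.00) / (€40,330.45 + €1,960.00) = 0.078582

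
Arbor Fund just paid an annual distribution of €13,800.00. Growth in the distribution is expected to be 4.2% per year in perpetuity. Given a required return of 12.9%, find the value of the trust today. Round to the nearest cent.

D₁ = D₀ × (1 + g) = €13,800.00 × 1.042 = €14,379.6000
Growing perpetuity: P = D₁ / (r − g) = €14,379.6000 / (0.129 − 0.042) = €165,282.76

€165282.76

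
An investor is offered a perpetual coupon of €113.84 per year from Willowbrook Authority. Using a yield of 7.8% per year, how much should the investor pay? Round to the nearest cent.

€1459.49

Level perpetuity: PV = C / r = €113.84 / 0.078 = €1,459.49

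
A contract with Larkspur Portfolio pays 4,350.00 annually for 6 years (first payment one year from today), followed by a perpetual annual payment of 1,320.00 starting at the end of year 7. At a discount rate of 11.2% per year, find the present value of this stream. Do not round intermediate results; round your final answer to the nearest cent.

24530.73

PV of 6-year annuity: 4,350.00 × [1 − (1+0.112)^−6] / 0.112 = 18297.29584
Perpetuity value at year 6: 1,320.00 / 0.112 = 11785.71429
PV of perpetuity: 11785.71429 / (1+0.112)^6 = 6233.43141
Total PV = 18297.29584 + 6233.43141 = 24530.72725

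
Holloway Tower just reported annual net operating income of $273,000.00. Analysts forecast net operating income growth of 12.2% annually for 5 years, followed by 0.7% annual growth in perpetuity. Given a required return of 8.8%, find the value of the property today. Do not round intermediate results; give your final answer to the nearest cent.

$5456893.21

D_1 = 306306.00000
D_2 = 343675.33200
D_3 = 385603.72250
D_4 = 432647.37665
D_5 = 485430.35660
Terminal value at year 5: TV = D_5×(1+g_2)/(r−g_2) = 488828.36910/0.081 = 6034918.13700
P_0 = D_1/(1+r)^1 + D_2/(1+r)^2 + D_3/(1+r)^3 + D_4/(1+r)^4 + D_5/(1+r)^5 + TV/(1+r)^5
    = 281531.25000 + 290329.10156 + 299401.88599 + 308758.19492 + 318406.88851 + 3958465.88561 = 5456893.20660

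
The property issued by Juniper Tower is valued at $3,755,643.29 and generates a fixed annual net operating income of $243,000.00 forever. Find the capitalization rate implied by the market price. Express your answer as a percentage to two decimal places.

P = C/r ⇒ r = C/P = $243,000.00/$3,755,643.29 = 0.064703

6.47%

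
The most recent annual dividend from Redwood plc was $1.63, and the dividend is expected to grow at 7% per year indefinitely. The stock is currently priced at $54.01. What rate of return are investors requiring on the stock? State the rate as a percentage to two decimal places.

D₁ = $1.63 × 1.07 = $1.7441
P = D₁/(r − g) ⇒ r = D₁/P + g = $1.7441/$54.01 + 0.07 = 0.032292 + 0.07 = 0.102292

10.23%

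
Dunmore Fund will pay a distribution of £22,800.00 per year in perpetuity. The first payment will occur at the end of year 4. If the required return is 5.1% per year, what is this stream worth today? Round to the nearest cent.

Value at end of year 3: C / r = £22,800.00 / 0.051 = £447,058.8235
Discount to today: PV = £447,058.8235 / (1 + 0.051)^3 = £447,058.8235 / 1.160936 = £385,084.93

£385084.93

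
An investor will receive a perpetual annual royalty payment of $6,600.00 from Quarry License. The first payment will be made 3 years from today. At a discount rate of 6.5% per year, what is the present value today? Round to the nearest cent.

Value at end of year 2: C / r = $6,600.00 / 0.065 = $101,538.4615
Discount to today: PV = $101,538.4615 / (1 + 0.065)^2 = $101,538.4615 / 1.134225 = $89,522.33

$89522.33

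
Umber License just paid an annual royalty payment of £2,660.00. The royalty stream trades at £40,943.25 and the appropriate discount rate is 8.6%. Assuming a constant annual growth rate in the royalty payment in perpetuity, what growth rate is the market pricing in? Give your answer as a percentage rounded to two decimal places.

1.97%

P = D₀(1+g)/(r−g) ⇒ P(r−g) = D₀(1+g) ⇒ g(P+D₀) = P·r − D₀
g = (P·r − D₀)/(P + D₀) = (£40,943.25×0.086 − £2,660.00) / (£40,943.25 + £2,660.00) = 0.019749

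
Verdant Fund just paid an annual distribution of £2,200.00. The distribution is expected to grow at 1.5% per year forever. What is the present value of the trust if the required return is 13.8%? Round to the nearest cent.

D₁ = D₀ × (1 + g) = £2,200.00 × 1.015 = £2,233.0000
Growing perpetuity: P = D₁ / (r − g) = £2,233.0000 / (0.138 − 0.015) = £18,154.47

£18154.47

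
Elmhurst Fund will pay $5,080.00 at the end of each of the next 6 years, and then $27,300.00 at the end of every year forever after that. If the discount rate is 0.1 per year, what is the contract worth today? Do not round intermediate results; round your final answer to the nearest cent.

PV of 6-year annuity: $5,080.00 × [1 − (1+0.1)^−6] / 0.1 = 22124.72435
Perpetuity value at year 6: $27,300.00 / 0.1 = 273000.00000
PV of perpetuity: 273000.00000 / (1+0.1)^6 = 154101.38290
Total PV = 22124.72435 + 154101.38290 = 176226.10726

$176226.11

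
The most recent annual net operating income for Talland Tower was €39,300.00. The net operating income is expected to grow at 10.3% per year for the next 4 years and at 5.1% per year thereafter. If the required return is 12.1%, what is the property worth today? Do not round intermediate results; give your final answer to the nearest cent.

€704055.91

D_1 = 43347.90000
D_2 = 47812.73370
D_3 = 52737.44527
D_4 = 58169.40213
Terminal value at year 4: TV = D_4×(1+g_2)/(r−g_2) = 61136.04164/0.07 = 873372.02347
P_0 = D_1/(1+r)^1 + D_2/(1+r)^2 + D_3/(1+r)^3 + D_4/(1+r)^4 + TV/(1+r)^4
    = 38668.95629 + 38048.04530 + 37437.10435 + 36835.97332 + 553065.82801 = 704055.90727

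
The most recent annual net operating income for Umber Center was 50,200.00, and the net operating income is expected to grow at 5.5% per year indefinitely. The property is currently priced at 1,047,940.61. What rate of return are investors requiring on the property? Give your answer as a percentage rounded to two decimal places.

10.55%

D₁ = 50,200.00 × 1.055 = 52,961.0000
P = D₁/(r − g) ⇒ r = D₁/P + g = 52,961.0000/1,047,940.61 + 0.055 = 0.050538 + 0.055 = 0.105538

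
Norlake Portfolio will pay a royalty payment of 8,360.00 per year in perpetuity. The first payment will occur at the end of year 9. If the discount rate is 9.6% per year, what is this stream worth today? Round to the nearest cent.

Value at end of year 8: C / r = 8,360.00 / 0.096 = 87,083.3333
Discount to today: PV = 87,083.3333 / (1 + 0.096)^8 = 87,083.3333 / 2.082018 = 41,826.41

41826.41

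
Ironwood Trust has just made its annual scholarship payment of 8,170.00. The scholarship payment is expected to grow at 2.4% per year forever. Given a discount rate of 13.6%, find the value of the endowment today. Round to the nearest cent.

74697.14

D₁ = D₀ × (1 + g) = 8,170.00 × 1.024 = 8,366.0800
Growing perpetuity: P = D₁ / (r − g) = 8,366.0800 / (0.136 − 0.024) = 74,697.14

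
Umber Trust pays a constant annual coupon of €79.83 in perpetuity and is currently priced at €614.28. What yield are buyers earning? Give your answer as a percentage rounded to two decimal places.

13.00%

P = C/r ⇒ r = C/P = €79.83/€614.28 = 0.129957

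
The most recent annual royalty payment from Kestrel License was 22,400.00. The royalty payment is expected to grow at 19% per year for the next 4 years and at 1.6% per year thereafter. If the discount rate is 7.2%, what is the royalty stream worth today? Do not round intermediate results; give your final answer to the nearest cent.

D_1 = 26656.00000
D_2 = 31720.64000
D_3 = 37747.56160
D_4 = 44919.59830
Terminal value at year 4: TV = D_4×(1+g_2)/(r−g_2) = 45638.31188/0.056 = 814969.85494
P_0 = D_1/(1+r)^1 + D_2/(1+r)^2 + D_3/(1+r)^3 + D_4/(1+r)^4 + TV/(1+r)^4
    = 24865.67164 + 27602.75117 + 30641.11370 + 34013.92286 + 617109.74337 = 734233.20275

734233.20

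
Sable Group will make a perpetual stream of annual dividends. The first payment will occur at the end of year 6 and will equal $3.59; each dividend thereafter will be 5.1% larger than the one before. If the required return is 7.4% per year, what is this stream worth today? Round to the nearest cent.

$109.23

Value at end of year 5: C₁ / (r − g) = $3.59 / (0.074 − 0.051) = $156.0870
Discount to today: PV = $156.0870 / (1 + 0.074)^5 = $156.0870 / 1.428964 = $109.23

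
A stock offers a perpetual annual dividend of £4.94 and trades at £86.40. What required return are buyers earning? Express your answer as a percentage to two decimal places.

5.72%

P = C/r ⇒ r = C/P = £4.94/£86.40 = 0.057176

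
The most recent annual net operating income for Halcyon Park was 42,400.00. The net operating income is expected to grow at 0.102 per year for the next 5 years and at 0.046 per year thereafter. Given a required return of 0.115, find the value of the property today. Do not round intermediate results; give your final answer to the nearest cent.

D_1 = 46724.80000
D_2 = 51490.72960
D_3 = 56742.78402
D_4 = 62530.54799
D_5 = 68908.66388
Terminal value at year 5: TV = D_5×(1+g_2)/(r−g_2) = 72078.46242/0.069 = 1044615.39743
P_0 = D_1/(1+r)^1 + D_2/(1+r)^2 + D_3/(1+r)^3 + D_4/(1+r)^4 + D_5/(1+r)^5 + TV/(1+r)^5
    = 41905.65022 + 41417.06417 + 40934.17463 + 40456.91520 + 39985.22022 + 606152.75870 = 810851.78313

810851.78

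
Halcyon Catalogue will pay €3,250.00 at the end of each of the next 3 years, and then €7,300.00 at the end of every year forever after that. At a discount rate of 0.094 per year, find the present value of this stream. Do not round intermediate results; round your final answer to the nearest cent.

PV of 3-year annuity: €3,250.00 × [1 − (1+0.094)^−3] / 0.094 = 8168.41200
Perpetuity value at year 3: €7,300.00 / 0.094 = 77659.57447
PV of perpetuity: 77659.57447 / (1+0.094)^3 = 59312.06444
Total PV = 8168.41200 + 59312.06444 = 67480.47644

€67480.48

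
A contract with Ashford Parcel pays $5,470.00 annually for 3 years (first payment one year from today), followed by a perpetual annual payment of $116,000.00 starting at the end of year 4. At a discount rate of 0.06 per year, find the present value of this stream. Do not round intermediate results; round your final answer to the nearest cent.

$1637885.32

PV of 3-year annuity: $5,470.00 × [1 − (1+0.06)^−3] / 0.06 = 14621.37536
Perpetuity value at year 3: $116,000.00 / 0.06 = 1933333.33333
PV of perpetuity: 1933333.33333 / (1+0.06)^3 = 1623263.94720
Total PV = 14621.37536 + 1623263.94720 = 1637885.32256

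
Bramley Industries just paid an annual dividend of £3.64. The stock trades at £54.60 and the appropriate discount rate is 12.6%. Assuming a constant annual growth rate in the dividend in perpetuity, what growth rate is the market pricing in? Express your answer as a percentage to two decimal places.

P = D₀(1+g)/(r−g) ⇒ P(r−g) = D₀(1+g) ⇒ g(P+D₀) = P·r − D₀
g = (P·r − D₀)/(P + D₀) = (£54.60×0.126 − £3.64) / (£54.60 + £3.64) = 0.055625

5.56%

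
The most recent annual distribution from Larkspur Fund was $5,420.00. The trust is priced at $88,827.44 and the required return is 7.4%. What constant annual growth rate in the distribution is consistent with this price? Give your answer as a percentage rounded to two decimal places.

P = D₀(1+g)/(r−g) ⇒ P(r−g) = D₀(1+g) ⇒ g(P+D₀) = P·r − D₀
g = (P·r − D₀)/(P + D₀) = ($88,827.44×0.074 − $5,420.00) / ($88,827.44 + $5,420.00) = 0.012236

1.22%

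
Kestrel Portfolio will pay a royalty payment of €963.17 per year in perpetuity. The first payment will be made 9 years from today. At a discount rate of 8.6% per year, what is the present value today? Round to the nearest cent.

€5788.50

Value at end of year 8: C / r = €963.17 / 0.086 = €11,199.6512
Discount to today: PV = €11,199.6512 / (1 + 0.086)^8 = €11,199.6512 / 1.934811 = €5,788.50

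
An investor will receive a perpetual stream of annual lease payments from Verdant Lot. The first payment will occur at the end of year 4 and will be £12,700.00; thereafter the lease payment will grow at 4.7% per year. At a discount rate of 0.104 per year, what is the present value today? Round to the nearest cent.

£165585.25

Value at end of year 3: C₁ / (r − g) = £12,700.00 / (0.104 − 0.047) = £222,807.0175
Discount to today: PV = £222,807.0175 / (1 + 0.104)^3 = £222,807.0175 / 1.345573 = £165,585.25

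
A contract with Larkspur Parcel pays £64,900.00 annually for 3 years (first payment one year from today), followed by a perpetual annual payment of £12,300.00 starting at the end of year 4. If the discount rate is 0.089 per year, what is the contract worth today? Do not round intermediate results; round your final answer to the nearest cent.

£271586.00

PV of 3-year annuity: £64,900.00 × [1 − (1+0.089)^−3] / 0.089 = 164574.25039
Perpetuity value at year 3: £12,300.00 / 0.089 = 138202.24719
PV of perpetuity: 138202.24719 / (1+0.089)^3 = 107011.74981
Total PV = 164574.25039 + 107011.74981 = 271586.00020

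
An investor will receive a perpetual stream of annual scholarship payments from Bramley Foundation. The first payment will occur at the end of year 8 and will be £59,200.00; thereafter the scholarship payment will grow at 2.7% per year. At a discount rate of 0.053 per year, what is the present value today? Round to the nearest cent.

£1586170.11

Value at end of year 7: C₁ / (r − g) = £59,200.00 / (0.053 − 0.027) = £2,276,923.0769
Discount to today: PV = £2,276,923.0769 / (1 + 0.053)^7 = £2,276,923.0769 / 1.435485 = £1,586,170.11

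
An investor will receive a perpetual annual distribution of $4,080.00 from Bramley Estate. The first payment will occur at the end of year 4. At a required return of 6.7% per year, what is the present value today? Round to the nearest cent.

Value at end of year 3: C / r = $4,080.00 / 0.067 = $60,895.5224
Discount to today: PV = $60,895.5224 / (1 + 0.067)^3 = $60,895.5224 / 1.214768 = $50,129.35

$50129.35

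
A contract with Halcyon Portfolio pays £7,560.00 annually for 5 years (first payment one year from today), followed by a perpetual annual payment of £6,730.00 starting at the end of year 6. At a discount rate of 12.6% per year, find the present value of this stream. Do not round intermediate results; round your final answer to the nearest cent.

PV of 5-year annuity: £7,560.00 × [1 − (1+0.126)^−5] / 0.126 = 26851.84982
Perpetuity value at year 5: £6,730.00 / 0.126 = 53412.69841
PV of perpetuity: 53412.69841 / (1+0.126)^5 = 29508.86914
Total PV = 26851.84982 + 29508.86914 = 56360.71896

£56360.72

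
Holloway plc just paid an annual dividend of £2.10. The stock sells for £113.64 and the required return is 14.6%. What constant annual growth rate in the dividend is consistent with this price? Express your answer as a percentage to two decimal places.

P = D₀(1+g)/(r−g) ⇒ P(r−g) = D₀(1+g) ⇒ g(P+D₀) = P·r − D₀
g = (P·r − D₀)/(P + D₀) = (£113.64×0.146 − £2.10) / (£113.64 + £2.10) = 0.125207

12.52%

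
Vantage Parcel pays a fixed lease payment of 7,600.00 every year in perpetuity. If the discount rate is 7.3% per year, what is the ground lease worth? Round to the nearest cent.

104109.59

Level perpetuity: PV = C / r = 7,600.00 / 0.073 = 104,109.59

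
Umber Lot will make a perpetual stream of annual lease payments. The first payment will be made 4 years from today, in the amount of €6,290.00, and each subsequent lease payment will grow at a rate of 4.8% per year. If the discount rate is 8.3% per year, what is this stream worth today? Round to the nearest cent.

Value at end of year 3: C₁ / (r − g) = €6,290.00 / (0.083 − 0.048) = €179,714.2857
Discount to today: PV = €179,714.2857 / (1 + 0.083)^3 = €179,714.2857 / 1.270239 = €141,480.71

€141480.71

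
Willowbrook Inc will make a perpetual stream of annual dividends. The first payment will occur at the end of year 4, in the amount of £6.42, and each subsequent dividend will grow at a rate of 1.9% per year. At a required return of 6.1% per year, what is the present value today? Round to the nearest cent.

£127.98

Value at end of year 3: C₁ / (r − g) = £6.42 / (0.061 − 0.019) = £152.8571
Discount to today: PV = £152.8571 / (1 + 0.061)^3 = £152.8571 / 1.194390 = £127.98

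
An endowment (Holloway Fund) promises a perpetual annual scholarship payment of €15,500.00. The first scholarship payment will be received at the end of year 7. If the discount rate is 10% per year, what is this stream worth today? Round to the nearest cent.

€87493.46

Value at end of year 6: C / r = €15,500.00 / 0.1 = €155,000.0000
Discount to today: PV = €155,000.0000 / (1 + 0.1)^6 = €155,000.0000 / 1.771561 = €87,493.46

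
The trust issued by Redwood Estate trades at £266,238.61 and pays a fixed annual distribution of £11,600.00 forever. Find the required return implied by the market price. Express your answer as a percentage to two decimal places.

4.36%

P = C/r ⇒ r = C/P = £11,600.00/£266,238.61 = 0.043570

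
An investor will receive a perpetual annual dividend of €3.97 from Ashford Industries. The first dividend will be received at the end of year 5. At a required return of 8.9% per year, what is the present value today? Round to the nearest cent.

Value at end of year 4: C / r = €3.97 / 0.089 = €44.6067
Discount to today: PV = €44.6067 / (1 + 0.089)^4 = €44.6067 / 1.406409 = €31.72

€31.72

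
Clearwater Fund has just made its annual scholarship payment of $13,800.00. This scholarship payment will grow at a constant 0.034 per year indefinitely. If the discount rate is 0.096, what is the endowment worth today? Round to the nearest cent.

D₁ = D₀ × (1 + g) = $13,800.00 × 1.034 = $14,269.2000
Growing perpetuity: P = D₁ / (r − g) = $14,269.2000 / (0.096 − 0.034) = $230,148.39

$230148.39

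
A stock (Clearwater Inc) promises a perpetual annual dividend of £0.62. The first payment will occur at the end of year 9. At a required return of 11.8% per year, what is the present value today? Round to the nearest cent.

£2.15

Value at end of year 8: C / r = £0.62 / 0.118 = £5.2542
Discount to today: PV = £5.2542 / (1 + 0.118)^8 = £5.2542 / 2.440813 = £2.15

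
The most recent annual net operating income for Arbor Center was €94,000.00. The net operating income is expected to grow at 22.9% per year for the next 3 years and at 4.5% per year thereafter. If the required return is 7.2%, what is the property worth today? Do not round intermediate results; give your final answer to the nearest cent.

D_1 = 115526.00000
D_2 = 141981.45400
D_3 = 174495.20697
Terminal value at year 3: TV = D_3×(1+g_2)/(r−g_2) = 182347.49128/0.027 = 6753610.78813
P_0 = D_1/(1+r)^1 + D_2/(1+r)^2 + D_3/(1+r)^3 + TV/(1+r)^3
    = 107766.79104 + 123549.80055 + 141644.31425 + 5482159.57023 = 5855120.47608

€5855120.48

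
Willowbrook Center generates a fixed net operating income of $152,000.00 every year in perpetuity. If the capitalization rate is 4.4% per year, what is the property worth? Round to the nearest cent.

$3454545.45

Level perpetuity: PV = C / r = $152,000.00 / 0.044 = $3,454,545.45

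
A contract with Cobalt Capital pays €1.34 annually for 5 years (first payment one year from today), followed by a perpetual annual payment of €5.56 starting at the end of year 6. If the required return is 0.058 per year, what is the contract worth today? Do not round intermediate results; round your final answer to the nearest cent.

PV of 5-year annuity: €1.34 × [1 − (1+0.058)^−5] / 0.058 = 5.67541
Perpetuity value at year 5: €5.56 / 0.058 = 95.86207
PV of perpetuity: 95.86207 / (1+0.058)^5 = 72.31335
Total PV = 5.67541 + 72.31335 = 77.98876

€77.99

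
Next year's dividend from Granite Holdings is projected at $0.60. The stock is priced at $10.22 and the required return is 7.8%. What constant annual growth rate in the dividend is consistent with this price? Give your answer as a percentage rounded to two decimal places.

P = D₁/(r−g) ⇒ g = r − D₁/P = 0.078 − $0.60/$10.22 = 0.019292

1.93%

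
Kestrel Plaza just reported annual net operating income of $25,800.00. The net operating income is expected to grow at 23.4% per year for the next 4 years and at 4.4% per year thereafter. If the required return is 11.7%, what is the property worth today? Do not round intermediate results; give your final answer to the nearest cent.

$682804.35

D_1 = 31837.20000
D_2 = 39287.10480
D_3 = 48480.28732
D_4 = 59824.67456
Terminal value at year 4: TV = D_4×(1+g_2)/(r−g_2) = 62456.96024/0.073 = 855574.79777
P_0 = D_1/(1+r)^1 + D_2/(1+r)^2 + D_3/(1+r)^3 + D_4/(1+r)^4 + TV/(1+r)^4
    = 28502.41719 + 31487.89867 + 34786.09396 + 38429.75824 + 549598.18627 = 682804.35432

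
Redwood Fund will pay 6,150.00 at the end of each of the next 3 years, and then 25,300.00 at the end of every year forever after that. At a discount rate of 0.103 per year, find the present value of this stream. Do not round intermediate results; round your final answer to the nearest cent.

PV of 3-year annuity: 6,150.00 × [1 − (1+0.103)^−3] / 0.103 = 15213.72325
Perpetuity value at year 3: 25,300.00 / 0.103 = 245631.06796
PV of perpetuity: 245631.06796 / (1+0.103)^3 = 183044.53167
Total PV = 15213.72325 + 183044.53167 = 198258.25492

198258.25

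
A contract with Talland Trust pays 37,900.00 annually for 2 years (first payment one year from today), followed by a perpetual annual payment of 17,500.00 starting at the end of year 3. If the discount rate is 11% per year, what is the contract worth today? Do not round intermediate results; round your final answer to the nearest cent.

194026.39

PV of 2-year annuity: 37,900.00 × [1 − (1+0.11)^−2] / 0.11 = 64904.63436
Perpetuity value at year 2: 17,500.00 / 0.11 = 159090.90909
PV of perpetuity: 159090.90909 / (1+0.11)^2 = 129121.75074
Total PV = 64904.63436 + 129121.75074 = 194026.38511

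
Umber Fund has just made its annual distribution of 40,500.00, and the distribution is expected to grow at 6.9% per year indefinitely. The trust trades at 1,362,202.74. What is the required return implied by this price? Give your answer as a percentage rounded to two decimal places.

10.08%

D₁ = 40,500.00 × 1.069 = 43,294.5000
P = D₁/(r − g) ⇒ r = D₁/P + g = 43,294.5000/1,362,202.74 + 0.069 = 0.031783 + 0.069 = 0.100783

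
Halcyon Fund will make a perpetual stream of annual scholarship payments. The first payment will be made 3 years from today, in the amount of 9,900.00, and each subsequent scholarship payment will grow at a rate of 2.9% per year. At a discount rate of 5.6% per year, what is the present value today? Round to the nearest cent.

Value at end of year 2: C₁ / (r − g) = 9,900.00 / (0.056 − 0.029) = 366,666.6667
Discount to today: PV = 366,666.6667 / (1 + 0.056)^2 = 366,666.6667 / 1.115136 = 328,808.92

328808.92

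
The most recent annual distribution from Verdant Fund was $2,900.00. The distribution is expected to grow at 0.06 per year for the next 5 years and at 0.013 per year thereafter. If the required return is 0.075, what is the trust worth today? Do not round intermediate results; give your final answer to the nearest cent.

$58071.69

D_1 = 3074.00000
D_2 = 3258.44000
D_3 = 3453.94640
D_4 = 3661.18318
D_5 = 3880.85418
Terminal value at year 5: TV = D_5×(1+g_2)/(r−g_2) = 3931.30528/0.062 = 63408.14967
P_0 = D_1/(1+r)^1 + D_2/(1+r)^2 + D_3/(1+r)^3 + D_4/(1+r)^4 + D_5/(1+r)^5 + TV/(1+r)^5
    = 2859.53488 + 2819.63440 + 2780.29066 + 2741.49591 + 2703.24248 + 44167.49401 = 58071.69234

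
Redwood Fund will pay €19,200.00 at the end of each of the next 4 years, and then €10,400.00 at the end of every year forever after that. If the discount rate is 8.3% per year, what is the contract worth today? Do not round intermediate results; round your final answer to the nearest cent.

PV of 4-year annuity: €19,200.00 × [1 − (1+0.083)^−4] / 0.083 = 63170.48533
Perpetuity value at year 4: €10,400.00 / 0.083 = 125301.20482
PV of perpetuity: 125301.20482 / (1+0.083)^4 = 91083.85860
Total PV = 63170.48533 + 91083.85860 = 154254.34393

€154254.34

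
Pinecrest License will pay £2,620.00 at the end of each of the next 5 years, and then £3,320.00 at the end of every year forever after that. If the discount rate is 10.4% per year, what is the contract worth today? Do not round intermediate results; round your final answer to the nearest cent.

£29296.42

PV of 5-year annuity: £2,620.00 × [1 − (1+0.104)^−5] / 0.104 = 9831.19819
Perpetuity value at year 5: £3,320.00 / 0.104 = 31923.07692
PV of perpetuity: 31923.07692 / (1+0.104)^5 = 19465.22273
Total PV = 9831.19819 + 19465.22273 = 29296.42092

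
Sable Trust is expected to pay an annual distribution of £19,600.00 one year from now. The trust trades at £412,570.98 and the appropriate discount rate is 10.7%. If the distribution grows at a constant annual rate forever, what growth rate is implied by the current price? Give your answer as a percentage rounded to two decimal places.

5.95%

P = D₁/(r−g) ⇒ g = r − D₁/P = 0.107 − £19,600.00/£412,570.98 = 0.059493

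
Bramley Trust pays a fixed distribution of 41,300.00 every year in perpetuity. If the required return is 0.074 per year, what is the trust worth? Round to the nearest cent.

558108.11

Level perpetuity: PV = C / r = 41,300.00 / 0.074 = 558,108.11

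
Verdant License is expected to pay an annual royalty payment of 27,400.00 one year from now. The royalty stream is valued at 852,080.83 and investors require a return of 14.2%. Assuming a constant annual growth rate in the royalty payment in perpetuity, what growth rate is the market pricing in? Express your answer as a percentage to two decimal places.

P = D₁/(r−g) ⇒ g = r − D₁/P = 0.142 − 27,400.00/852,080.83 = 0.109843

10.98%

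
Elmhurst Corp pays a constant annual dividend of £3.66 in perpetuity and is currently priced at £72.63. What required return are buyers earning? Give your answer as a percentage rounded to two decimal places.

P = C/r ⇒ r = C/P = £3.66/£72.63 = 0.050392

5.04%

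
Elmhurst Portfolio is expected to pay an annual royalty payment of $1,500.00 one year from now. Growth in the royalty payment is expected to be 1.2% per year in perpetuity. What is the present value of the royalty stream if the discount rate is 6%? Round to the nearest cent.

Growing perpetuity: P = D₁ / (r − g) = $1,500.0000 / (0.06 − 0.012) = $31,250.00

$31250.00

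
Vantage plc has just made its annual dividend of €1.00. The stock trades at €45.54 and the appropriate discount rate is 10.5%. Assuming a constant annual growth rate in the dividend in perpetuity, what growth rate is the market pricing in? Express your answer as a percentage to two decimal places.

8.13%

P = D₀(1+g)/(r−g) ⇒ P(r−g) = D₀(1+g) ⇒ g(P+D₀) = P·r − D₀
g = (P·r − D₀)/(P + D₀) = (€45.54×0.105 − €1.00) / (€45.54 + €1.00) = 0.081257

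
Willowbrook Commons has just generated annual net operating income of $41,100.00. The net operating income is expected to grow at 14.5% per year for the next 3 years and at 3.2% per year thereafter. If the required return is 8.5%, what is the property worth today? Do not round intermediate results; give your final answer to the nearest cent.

D_1 = 47059.50000
D_2 = 53883.12750
D_3 = 61696.18099
Terminal value at year 3: TV = D_3×(1+g_2)/(r−g_2) = 63670.45878/0.053 = 1201329.41093
P_0 = D_1/(1+r)^1 + D_2/(1+r)^2 + D_3/(1+r)^3 + TV/(1+r)^3
    = 43372.81106 + 45771.30752 + 48302.43974 + 940530.52470 = 1077977.08302

$1077977.08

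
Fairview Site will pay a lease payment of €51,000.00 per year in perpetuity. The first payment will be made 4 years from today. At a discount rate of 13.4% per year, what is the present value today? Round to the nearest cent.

Value at end of year 3: C / r = €51,000.00 / 0.134 = €380,597.0149
Discount to today: PV = €380,597.0149 / (1 + 0.134)^3 = €380,597.0149 / 1.458274 = €260,991.41

€260991.41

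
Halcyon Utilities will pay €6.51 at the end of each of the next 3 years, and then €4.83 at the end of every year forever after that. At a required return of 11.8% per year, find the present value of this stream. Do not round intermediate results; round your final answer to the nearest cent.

PV of 3-year annuity: €6.51 × [1 − (1+0.118)^−3] / 0.118 = 15.68982
Perpetuity value at year 3: €4.83 / 0.118 = 40.93220
PV of perpetuity: 40.93220 / (1+0.118)^3 = 29.29137
Total PV = 15.68982 + 29.29137 = 44.98119

€44.98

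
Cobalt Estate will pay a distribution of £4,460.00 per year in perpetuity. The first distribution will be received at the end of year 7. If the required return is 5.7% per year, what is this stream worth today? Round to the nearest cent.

Value at end of year 6: C / r = £4,460.00 / 0.057 = £78,245.6140
Discount to today: PV = £78,245.6140 / (1 + 0.057)^6 = £78,245.6140 / 1.394601 = £56,106.10

£56106.10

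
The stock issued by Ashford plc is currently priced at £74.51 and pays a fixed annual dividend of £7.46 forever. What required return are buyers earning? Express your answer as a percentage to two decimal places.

P = C/r ⇒ r = C/P = £7.46/£74.51 = 0.100121

10.01%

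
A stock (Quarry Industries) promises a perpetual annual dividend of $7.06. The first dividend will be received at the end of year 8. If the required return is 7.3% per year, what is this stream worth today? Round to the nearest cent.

$59.06

Value at end of year 7: C / r = $7.06 / 0.073 = $96.7123
Discount to today: PV = $96.7123 / (1 + 0.073)^7 = $96.7123 / 1.637563 = $59.06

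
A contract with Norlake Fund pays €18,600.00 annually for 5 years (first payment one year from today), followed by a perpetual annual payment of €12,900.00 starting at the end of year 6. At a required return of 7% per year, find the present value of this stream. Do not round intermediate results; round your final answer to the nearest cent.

€207656.84

PV of 5-year annuity: €18,600.00 × [1 − (1+0.07)^−5] / 0.07 = 76263.67231
Perpetuity value at year 5: €12,900.00 / 0.07 = 184285.71429
PV of perpetuity: 184285.71429 / (1+0.07)^5 = 131393.16736
Total PV = 76263.67231 + 131393.16736 = 207656.83967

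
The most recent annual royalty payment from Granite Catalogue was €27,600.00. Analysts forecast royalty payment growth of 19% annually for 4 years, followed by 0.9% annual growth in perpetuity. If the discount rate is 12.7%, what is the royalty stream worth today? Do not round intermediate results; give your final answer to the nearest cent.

D_1 = 32844.00000
D_2 = 39084.36000
D_3 = 46510.38840
D_4 = 55347.36220
Terminal value at year 4: TV = D_4×(1+g_2)/(r−g_2) = 55845.48846/0.118 = 473266.85132
P_0 = D_1/(1+r)^1 + D_2/(1+r)^2 + D_3/(1+r)^3 + D_4/(1+r)^4 + TV/(1+r)^4
    = 29142.85714 + 30771.96096 + 32492.13269 + 34308.46309 + 293366.43437 = 420081.84825

€420081.85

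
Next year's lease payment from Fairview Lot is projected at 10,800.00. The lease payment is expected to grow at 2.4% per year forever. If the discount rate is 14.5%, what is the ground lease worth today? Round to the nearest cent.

89256.20

Growing perpetuity: P = D₁ / (r − g) = 10,800.0000 / (0.145 − 0.024) = 89,256.20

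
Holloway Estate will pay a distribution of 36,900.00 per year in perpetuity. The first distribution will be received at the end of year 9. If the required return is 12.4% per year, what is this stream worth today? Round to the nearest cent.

116808.43

Value at end of year 8: C / r = 36,900.00 / 0.124 = 297,580.6452
Discount to today: PV = 297,580.6452 / (1 + 0.124)^8 = 297,580.6452 / 2.547596 = 116,808.43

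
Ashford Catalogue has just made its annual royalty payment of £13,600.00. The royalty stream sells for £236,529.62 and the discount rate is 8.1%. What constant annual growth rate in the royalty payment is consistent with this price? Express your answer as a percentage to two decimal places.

P = D₀(1+g)/(r−g) ⇒ P(r−g) = D₀(1+g) ⇒ g(P+D₀) = P·r − D₀
g = (P·r − D₀)/(P + D₀) = (£236,529.62×0.081 − £13,600.00) / (£236,529.62 + £13,600.00) = 0.022224

2.22%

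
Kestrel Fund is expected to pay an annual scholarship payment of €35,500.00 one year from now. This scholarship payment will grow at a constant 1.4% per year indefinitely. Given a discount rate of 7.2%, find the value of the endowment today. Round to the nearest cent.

€612068.97

Growing perpetuity: P = D₁ / (r − g) = €35,500.0000 / (0.072 − 0.014) = €612,068.97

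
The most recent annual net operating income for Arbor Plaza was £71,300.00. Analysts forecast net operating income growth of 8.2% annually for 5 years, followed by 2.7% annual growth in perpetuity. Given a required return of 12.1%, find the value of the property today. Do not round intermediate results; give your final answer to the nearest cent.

D_1 = 77146.60000
D_2 = 83472.62120
D_3 = 90317.37614
D_4 = 97723.40098
D_5 = 105736.71986
Terminal value at year 5: TV = D_5×(1+g_2)/(r−g_2) = 108591.61130/0.094 = 1155229.90743
P_0 = D_1/(1+r)^1 + D_2/(1+r)^2 + D_3/(1+r)^3 + D_4/(1+r)^4 + D_5/(1+r)^5 + TV/(1+r)^5
    = 68819.44692 + 66425.19319 + 64114.23643 + 61883.67869 + 59730.72288 + 652589.91910 = 973563.19721

£973563.20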